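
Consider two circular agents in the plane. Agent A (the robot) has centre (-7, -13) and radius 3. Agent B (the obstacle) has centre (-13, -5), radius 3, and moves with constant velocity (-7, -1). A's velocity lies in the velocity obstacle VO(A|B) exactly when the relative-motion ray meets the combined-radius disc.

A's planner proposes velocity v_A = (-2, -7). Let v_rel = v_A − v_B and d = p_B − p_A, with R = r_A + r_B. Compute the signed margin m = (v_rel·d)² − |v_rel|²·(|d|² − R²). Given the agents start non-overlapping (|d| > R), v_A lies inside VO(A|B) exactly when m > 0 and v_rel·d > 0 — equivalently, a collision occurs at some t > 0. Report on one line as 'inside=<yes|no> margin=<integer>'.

d = (-6, 8),  |d|² = 100;  R = 3+3 = 6,  c = 100−6² = 64
v_rel = (5, -6),  |v_rel|² = 61;  v_rel·d = (5)·(-6) + (-6)·(8) = -78
61·t² + 156·t + 64 = 0  ⇒  m = (-78)² − 61·64 = 2180
m = 2180 > 0,  v_rel·d = -78 < 0  ⇒  outside

inside=no margin=2180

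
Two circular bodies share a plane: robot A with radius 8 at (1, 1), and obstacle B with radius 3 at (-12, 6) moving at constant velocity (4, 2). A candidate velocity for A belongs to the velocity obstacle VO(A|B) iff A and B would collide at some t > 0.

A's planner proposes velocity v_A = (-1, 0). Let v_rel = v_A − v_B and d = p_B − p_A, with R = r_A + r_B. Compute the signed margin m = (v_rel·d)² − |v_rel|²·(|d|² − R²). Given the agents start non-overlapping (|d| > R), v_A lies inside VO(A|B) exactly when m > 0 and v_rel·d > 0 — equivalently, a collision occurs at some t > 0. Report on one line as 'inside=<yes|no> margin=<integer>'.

d = (-13, 5),  |d|² = 194;  R = 8+3 = 11,  c = 194−11² = 73
v_rel = (-5, -2),  |v_rel|² = 29;  v_rel·d = (-5)·(-13) + (-2)·(5) = 55
29·t² − 110·t + 73 = 0  ⇒  m = 55² − 29·73 = 908
m = 908 > 0,  v_rel·d = 55 > 0  ⇒  inside

inside=yes margin=908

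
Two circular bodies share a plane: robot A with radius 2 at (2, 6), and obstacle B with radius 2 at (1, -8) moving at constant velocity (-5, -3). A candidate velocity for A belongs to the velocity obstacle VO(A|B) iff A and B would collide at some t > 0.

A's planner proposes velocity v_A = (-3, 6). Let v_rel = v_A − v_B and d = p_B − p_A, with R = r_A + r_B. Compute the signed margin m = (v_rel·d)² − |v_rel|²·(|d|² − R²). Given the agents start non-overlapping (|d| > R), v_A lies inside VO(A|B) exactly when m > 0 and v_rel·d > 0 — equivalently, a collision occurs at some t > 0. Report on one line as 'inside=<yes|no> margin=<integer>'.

d = (-1, -14),  |d|² = 197;  R = 2+2 = 4,  c = 197−4² = 181
v_rel = (2, 9),  |v_rel|² = 85;  v_rel·d = (2)·(-1) + (9)·(-14) = -128
85·t² + 256·t + 181 = 0  ⇒  m = (-128)² − 85·181 = 999
m = 999 > 0,  v_rel·d = -128 < 0  ⇒  outside

inside=no margin=999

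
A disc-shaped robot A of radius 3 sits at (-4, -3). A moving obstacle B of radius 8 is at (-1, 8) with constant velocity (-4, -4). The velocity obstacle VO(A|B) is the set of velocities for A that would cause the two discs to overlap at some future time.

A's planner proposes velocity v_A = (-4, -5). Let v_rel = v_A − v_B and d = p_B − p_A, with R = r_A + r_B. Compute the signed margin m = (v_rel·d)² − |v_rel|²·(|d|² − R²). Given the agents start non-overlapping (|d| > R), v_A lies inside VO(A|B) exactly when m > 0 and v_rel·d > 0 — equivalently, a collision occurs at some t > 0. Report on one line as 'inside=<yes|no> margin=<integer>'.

d = (3, 11),  |d|² = 130;  R = 3+8 = 11,  c = 130−11² = 9
v_rel = (0, -1),  |v_rel|² = 1;  v_rel·d = (0)·(3) + (-1)·(11) = -11
1·t² + 22·t + 9 = 0  ⇒  m = (-11)² − 1·9 = 112
m = 112 > 0,  v_rel·d = -11 < 0  ⇒  outside

inside=no margin=112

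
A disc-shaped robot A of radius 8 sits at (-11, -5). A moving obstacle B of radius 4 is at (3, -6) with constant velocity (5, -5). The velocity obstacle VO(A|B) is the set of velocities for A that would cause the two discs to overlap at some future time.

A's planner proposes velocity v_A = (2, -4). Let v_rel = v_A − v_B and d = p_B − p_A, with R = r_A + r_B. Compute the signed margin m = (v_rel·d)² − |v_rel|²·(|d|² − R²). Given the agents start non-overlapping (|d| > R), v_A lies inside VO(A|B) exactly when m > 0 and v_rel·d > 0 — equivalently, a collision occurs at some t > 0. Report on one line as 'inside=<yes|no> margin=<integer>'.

d = (14, -1),  |d|² = 197;  R = 8+4 = 12,  c = 197−12² = 53
v_rel = (-3, 1),  |v_rel|² = 10;  v_rel·d = (-3)·(14) + (1)·(-1) = -43
10·t² + 86·t + 53 = 0  ⇒  m = (-43)² − 10·53 = 1319
m = 1319 > 0,  v_rel·d = -43 < 0  ⇒  outside

inside=no margin=1319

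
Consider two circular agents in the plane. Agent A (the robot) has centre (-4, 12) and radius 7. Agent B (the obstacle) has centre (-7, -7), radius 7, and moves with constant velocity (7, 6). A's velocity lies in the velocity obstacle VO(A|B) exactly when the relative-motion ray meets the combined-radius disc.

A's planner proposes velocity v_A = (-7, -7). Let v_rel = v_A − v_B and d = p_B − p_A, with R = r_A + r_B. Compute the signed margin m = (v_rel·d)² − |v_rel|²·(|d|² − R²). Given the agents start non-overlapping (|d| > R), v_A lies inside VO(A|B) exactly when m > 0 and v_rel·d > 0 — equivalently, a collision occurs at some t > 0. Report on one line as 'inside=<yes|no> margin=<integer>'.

d = (-3, -19),  |d|² = 370;  R = 7+7 = 14,  c = 370−14² = 174
v_rel = (-14, -13),  |v_rel|² = 365;  v_rel·d = (-14)·(-3) + (-13)·(-19) = 289
365·t² − 578·t + 174 = 0  ⇒  m = 289² − 365·174 = 20011
m = 20011 > 0,  v_rel·d = 289 > 0  ⇒  inside

inside=yes margin=20011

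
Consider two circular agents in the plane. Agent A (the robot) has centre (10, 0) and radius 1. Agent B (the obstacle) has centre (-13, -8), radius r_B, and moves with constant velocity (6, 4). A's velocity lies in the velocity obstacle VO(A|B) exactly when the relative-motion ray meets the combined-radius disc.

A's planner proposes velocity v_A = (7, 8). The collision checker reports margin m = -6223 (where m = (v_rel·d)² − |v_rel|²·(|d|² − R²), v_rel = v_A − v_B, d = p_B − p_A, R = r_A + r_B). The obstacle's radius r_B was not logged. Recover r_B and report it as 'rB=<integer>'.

m = -6223
d = (-23, -8);  v_rel = (1, 4),  |v_rel|² = 17
v_rel×d = (1)·(-8) − (4)·(-23) = 84
since m = R²·17 − 84²:  R² = (7056 + -6223) / 17 = 49
R = √49 = 7  ⇒  r_B = 7 − 1 = 6

rB=6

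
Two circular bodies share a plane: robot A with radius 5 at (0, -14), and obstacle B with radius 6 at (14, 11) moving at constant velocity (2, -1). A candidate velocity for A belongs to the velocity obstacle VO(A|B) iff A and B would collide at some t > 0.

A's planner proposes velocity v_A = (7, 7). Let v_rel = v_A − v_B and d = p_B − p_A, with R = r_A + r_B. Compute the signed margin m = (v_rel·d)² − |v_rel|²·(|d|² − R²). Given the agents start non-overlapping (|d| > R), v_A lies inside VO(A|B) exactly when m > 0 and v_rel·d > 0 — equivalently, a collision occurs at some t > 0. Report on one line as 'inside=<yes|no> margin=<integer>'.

d = (14, 25),  |d|² = 821;  R = 5+6 = 11,  c = 821−11² = 700
v_rel = (5, 8),  |v_rel|² = 89;  v_rel·d = (5)·(14) + (8)·(25) = 270
89·t² − 540·t + 700 = 0  ⇒  m = 270² − 89·700 = 10600
m = 10600 > 0,  v_rel·d = 270 > 0  ⇒  inside

inside=yes margin=10600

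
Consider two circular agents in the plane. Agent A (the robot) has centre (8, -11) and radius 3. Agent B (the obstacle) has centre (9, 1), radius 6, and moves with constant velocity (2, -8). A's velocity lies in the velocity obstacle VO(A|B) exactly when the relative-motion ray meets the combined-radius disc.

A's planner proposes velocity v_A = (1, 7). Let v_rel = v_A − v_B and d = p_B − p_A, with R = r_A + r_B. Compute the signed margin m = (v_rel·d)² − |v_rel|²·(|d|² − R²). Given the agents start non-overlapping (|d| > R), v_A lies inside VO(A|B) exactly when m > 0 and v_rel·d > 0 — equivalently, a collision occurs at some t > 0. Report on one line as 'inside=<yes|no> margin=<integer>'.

d = (1, 12),  |d|² = 145;  R = 3+6 = 9,  c = 145−9² = 64
v_rel = (-1, 15),  |v_rel|² = 226;  v_rel·d = (-1)·(1) + (15)·(12) = 179
226·t² − 358·t + 64 = 0  ⇒  m = 179² − 226·64 = 17577
m = 17577 > 0,  v_rel·d = 179 > 0  ⇒  inside

inside=yes margin=17577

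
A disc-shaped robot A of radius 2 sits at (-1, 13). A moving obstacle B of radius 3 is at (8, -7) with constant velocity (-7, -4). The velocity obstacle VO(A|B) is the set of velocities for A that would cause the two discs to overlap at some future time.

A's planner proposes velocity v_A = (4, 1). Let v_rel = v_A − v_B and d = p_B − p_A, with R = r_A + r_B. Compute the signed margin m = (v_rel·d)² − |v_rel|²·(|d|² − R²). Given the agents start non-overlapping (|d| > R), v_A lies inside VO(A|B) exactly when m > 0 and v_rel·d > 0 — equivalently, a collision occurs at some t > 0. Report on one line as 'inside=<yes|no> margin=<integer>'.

d = (9, -20),  |d|² = 481;  R = 2+3 = 5,  c = 481−5² = 456
v_rel = (11, 5),  |v_rel|² = 146;  v_rel·d = (11)·(9) + (5)·(-20) = -1
146·t² + 2·t + 456 = 0  ⇒  m = (-1)² − 146·456 = -66575
m = -66575 < 0,  v_rel·d = -1 < 0  ⇒  outside

inside=no margin=-66575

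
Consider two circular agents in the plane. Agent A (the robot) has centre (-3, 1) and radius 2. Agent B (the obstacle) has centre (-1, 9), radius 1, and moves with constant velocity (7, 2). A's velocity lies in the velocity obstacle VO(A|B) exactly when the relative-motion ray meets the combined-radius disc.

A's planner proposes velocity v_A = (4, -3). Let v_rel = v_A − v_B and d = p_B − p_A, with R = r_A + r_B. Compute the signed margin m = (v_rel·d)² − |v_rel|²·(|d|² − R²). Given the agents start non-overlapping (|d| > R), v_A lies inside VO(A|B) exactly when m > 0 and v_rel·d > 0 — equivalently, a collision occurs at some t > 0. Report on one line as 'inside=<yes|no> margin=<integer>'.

d = (2, 8),  |d|² = 68;  R = 2+1 = 3,  c = 68−3² = 59
v_rel = (-3, -5),  |v_rel|² = 34;  v_rel·d = (-3)·(2) + (-5)·(8) = -46
34·t² + 92·t + 59 = 0  ⇒  m = (-46)² − 34·59 = 110
m = 110 > 0,  v_rel·d = -46 < 0  ⇒  outside

inside=no margin=110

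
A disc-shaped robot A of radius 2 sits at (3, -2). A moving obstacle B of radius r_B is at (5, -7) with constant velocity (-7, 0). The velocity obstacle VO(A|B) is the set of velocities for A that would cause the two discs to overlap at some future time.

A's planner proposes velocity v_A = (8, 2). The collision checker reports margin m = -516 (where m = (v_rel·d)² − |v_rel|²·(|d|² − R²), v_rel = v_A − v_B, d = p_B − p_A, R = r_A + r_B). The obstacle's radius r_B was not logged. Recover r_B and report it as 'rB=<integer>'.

m = -516
d = (2, -5);  v_rel = (15, 2),  |v_rel|² = 229
v_rel×d = (15)·(-5) − (2)·(2) = -79
since m = R²·229 − (-79)²:  R² = (6241 + -516) / 229 = 25
R = √25 = 5  ⇒  r_B = 5 − 2 = 3

rB=3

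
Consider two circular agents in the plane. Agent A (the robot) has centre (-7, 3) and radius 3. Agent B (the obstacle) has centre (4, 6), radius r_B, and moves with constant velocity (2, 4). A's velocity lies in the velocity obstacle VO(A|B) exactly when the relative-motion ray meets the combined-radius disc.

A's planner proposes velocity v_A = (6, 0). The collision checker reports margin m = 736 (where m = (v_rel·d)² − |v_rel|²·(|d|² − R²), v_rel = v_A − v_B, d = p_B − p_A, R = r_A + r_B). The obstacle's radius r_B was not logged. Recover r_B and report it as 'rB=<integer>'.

m = 736
d = (11, 3);  v_rel = (4, -4),  |v_rel|² = 32
v_rel×d = (4)·(3) − (-4)·(11) = 56
since m = R²·32 − 56²:  R² = (3136 + 736) / 32 = 121
R = √121 = 11  ⇒  r_B = 11 − 3 = 8

rB=8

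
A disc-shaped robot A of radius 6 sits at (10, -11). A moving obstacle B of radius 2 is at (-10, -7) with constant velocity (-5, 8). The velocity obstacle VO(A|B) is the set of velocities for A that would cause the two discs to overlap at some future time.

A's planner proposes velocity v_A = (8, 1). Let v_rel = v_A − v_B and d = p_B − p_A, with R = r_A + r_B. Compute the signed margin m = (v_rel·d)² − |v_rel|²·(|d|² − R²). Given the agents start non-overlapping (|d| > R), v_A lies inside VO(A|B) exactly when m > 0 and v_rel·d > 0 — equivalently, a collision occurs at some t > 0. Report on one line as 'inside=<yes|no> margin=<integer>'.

d = (-20, 4),  |d|² = 416;  R = 6+2 = 8,  c = 416−8² = 352
v_rel = (13, -7),  |v_rel|² = 218;  v_rel·d = (13)·(-20) + (-7)·(4) = -288
218·t² + 576·t + 352 = 0  ⇒  m = (-288)² − 218·352 = 6208
m = 6208 > 0,  v_rel·d = -288 < 0  ⇒  outside

inside=no margin=6208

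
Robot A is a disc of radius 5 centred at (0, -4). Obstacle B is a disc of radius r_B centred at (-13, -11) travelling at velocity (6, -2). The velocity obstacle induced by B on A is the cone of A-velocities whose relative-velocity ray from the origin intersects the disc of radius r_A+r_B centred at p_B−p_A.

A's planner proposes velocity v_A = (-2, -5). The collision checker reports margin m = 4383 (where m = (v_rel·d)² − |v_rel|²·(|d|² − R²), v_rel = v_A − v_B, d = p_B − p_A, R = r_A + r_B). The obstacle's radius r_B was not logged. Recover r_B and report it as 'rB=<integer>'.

m = 4383
d = (-13, -7);  v_rel = (-8, -3),  |v_rel|² = 73
v_rel×d = (-8)·(-7) − (-3)·(-13) = 17
since m = R²·73 − 17²:  R² = (289 + 4383) / 73 = 64
R = √64 = 8  ⇒  r_B = 8 − 5 = 3

rB=3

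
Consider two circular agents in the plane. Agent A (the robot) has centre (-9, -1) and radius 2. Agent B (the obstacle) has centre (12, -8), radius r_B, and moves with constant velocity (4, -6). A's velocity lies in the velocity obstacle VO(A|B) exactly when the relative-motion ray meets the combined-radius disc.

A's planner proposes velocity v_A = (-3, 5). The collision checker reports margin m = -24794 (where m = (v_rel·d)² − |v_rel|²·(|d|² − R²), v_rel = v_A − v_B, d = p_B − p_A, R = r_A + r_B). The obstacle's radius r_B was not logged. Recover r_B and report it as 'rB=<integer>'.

m = -24794
d = (21, -7);  v_rel = (-7, 11),  |v_rel|² = 170
v_rel×d = (-7)·(-7) − (11)·(21) = -182
since m = R²·170 − (-182)²:  R² = (33124 + -24794) / 170 = 49
R = √49 = 7  ⇒  r_B = 7 − 2 = 5

rB=5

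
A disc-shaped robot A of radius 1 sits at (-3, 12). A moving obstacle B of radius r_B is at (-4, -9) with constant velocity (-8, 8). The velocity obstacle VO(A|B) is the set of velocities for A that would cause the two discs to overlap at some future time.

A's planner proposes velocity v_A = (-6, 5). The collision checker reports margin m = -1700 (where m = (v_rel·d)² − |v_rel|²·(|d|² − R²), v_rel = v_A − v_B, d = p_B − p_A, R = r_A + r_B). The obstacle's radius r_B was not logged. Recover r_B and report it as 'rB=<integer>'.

m = -1700
d = (-1, -21);  v_rel = (2, -3),  |v_rel|² = 13
v_rel×d = (2)·(-21) − (-3)·(-1) = -45
since m = R²·13 − (-45)²:  R² = (2025 + -1700) / 13 = 25
R = √25 = 5  ⇒  r_B = 5 − 1 = 4

rB=4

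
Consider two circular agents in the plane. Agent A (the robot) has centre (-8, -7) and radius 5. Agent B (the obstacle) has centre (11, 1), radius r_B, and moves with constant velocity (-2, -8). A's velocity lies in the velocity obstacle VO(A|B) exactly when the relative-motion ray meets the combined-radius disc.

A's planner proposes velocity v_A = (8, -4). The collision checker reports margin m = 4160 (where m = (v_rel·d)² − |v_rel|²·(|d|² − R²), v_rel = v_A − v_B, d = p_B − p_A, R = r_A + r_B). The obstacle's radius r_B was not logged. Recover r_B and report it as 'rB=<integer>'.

m = 4160
d = (19, 8);  v_rel = (10, 4),  |v_rel|² = 116
v_rel×d = (10)·(8) − (4)·(19) = 4
since m = R²·116 − 4²:  R² = (16 + 4160) / 116 = 36
R = √36 = 6  ⇒  r_B = 6 − 5 = 1

rB=1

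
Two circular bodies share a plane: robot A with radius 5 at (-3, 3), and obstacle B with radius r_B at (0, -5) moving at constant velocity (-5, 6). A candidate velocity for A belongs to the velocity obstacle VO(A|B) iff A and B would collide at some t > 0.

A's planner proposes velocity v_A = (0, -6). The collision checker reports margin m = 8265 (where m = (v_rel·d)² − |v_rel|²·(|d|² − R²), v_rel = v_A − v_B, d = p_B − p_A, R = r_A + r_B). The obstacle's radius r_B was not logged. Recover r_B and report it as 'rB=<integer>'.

m = 8265
d = (3, -8);  v_rel = (5, -12),  |v_rel|² = 169
v_rel×d = (5)·(-8) − (-12)·(3) = -4
since m = R²·169 − (-4)²:  R² = (16 + 8265) / 169 = 49
R = √49 = 7  ⇒  r_B = 7 − 5 = 2

rB=2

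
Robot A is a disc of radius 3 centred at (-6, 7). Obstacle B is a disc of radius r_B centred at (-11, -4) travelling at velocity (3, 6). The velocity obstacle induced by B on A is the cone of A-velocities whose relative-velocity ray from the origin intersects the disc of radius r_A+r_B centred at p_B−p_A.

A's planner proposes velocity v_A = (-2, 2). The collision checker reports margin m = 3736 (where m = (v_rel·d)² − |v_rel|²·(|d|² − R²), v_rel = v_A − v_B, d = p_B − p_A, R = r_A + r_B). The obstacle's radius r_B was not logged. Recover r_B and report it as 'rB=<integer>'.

m = 3736
d = (-5, -11);  v_rel = (-5, -4),  |v_rel|² = 41
v_rel×d = (-5)·(-11) − (-4)·(-5) = 35
since m = R²·41 − 35²:  R² = (1225 + 3736) / 41 = 121
R = √121 = 11  ⇒  r_B = 11 − 3 = 8

rB=8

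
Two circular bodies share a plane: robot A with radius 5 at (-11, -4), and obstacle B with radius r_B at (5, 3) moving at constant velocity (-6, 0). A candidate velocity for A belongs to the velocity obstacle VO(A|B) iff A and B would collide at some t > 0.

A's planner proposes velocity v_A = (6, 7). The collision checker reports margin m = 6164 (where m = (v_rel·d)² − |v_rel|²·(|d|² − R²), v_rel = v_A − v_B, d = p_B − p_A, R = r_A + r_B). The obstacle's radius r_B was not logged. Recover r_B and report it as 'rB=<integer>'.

m = 6164
d = (16, 7);  v_rel = (12, 7),  |v_rel|² = 193
v_rel×d = (12)·(7) − (7)·(16) = -28
since m = R²·193 − (-28)²:  R² = (784 + 6164) / 193 = 36
R = √36 = 6  ⇒  r_B = 6 − 5 = 1

rB=1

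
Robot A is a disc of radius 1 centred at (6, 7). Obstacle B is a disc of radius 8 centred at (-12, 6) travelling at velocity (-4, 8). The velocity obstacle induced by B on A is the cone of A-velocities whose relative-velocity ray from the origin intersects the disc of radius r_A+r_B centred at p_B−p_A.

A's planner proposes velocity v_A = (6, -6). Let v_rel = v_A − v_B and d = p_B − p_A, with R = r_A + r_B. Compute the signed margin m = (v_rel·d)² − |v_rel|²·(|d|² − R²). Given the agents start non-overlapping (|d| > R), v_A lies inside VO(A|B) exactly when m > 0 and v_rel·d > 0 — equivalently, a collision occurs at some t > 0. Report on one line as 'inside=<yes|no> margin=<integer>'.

d = (-18, -1),  |d|² = 325;  R = 1+8 = 9,  c = 325−9² = 244
v_rel = (10, -14),  |v_rel|² = 296;  v_rel·d = (10)·(-18) + (-14)·(-1) = -166
296·t² + 332·t + 244 = 0  ⇒  m = (-166)² − 296·244 = -44668
m = -44668 < 0,  v_rel·d = -166 < 0  ⇒  outside

inside=no margin=-44668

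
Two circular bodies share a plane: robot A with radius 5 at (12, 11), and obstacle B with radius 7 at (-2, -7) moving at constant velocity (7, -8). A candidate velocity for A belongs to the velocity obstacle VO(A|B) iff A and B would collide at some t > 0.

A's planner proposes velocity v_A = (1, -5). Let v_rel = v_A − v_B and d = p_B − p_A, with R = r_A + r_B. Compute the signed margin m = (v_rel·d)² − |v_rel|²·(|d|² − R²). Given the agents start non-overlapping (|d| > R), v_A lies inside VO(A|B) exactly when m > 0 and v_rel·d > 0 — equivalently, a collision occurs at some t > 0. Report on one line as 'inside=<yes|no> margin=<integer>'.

d = (-14, -18),  |d|² = 520;  R = 5+7 = 12,  c = 520−12² = 376
v_rel = (-6, 3),  |v_rel|² = 45;  v_rel·d = (-6)·(-14) + (3)·(-18) = 30
45·t² − 60·t + 376 = 0  ⇒  m = 30² − 45·376 = -16020
m = -16020 < 0,  v_rel·d = 30 > 0  ⇒  outside

inside=no margin=-16020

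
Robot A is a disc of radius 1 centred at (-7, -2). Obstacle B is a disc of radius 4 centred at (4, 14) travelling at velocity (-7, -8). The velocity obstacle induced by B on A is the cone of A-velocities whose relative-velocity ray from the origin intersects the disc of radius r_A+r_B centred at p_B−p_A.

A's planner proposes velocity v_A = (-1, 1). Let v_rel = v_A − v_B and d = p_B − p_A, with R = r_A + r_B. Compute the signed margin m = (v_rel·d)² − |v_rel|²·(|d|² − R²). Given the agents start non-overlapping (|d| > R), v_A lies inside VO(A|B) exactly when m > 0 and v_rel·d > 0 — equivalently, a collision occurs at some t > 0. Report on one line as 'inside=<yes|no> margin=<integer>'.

d = (11, 16),  |d|² = 377;  R = 1+4 = 5,  c = 377−5² = 352
v_rel = (6, 9),  |v_rel|² = 117;  v_rel·d = (6)·(11) + (9)·(16) = 210
117·t² − 420·t + 352 = 0  ⇒  m = 210² − 117·352 = 2916
m = 2916 > 0,  v_rel·d = 210 > 0  ⇒  inside

inside=yes margin=2916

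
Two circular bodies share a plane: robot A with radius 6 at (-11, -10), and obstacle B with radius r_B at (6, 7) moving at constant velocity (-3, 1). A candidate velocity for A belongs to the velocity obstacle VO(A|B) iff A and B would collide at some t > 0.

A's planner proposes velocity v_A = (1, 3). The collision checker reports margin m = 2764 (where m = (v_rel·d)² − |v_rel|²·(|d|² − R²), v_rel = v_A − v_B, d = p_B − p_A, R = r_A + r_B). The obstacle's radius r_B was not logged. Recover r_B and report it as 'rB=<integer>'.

m = 2764
d = (17, 17);  v_rel = (4, 2),  |v_rel|² = 20
v_rel×d = (4)·(17) − (2)·(17) = 34
since m = R²·20 − 34²:  R² = (1156 + 2764) / 20 = 196
R = √196 = 14  ⇒  r_B = 14 − 6 = 8

rB=8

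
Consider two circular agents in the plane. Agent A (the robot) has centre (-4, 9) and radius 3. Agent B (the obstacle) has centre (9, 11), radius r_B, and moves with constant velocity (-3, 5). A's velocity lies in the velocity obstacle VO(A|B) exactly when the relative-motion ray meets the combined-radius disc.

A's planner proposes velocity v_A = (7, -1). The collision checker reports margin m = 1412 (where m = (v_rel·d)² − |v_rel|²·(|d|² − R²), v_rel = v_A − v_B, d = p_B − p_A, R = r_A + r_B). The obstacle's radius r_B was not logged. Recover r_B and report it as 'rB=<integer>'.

m = 1412
d = (13, 2);  v_rel = (10, -6),  |v_rel|² = 136
v_rel×d = (10)·(2) − (-6)·(13) = 98
since m = R²·136 − 98²:  R² = (9604 + 1412) / 136 = 81
R = √81 = 9  ⇒  r_B = 9 − 3 = 6

rB=6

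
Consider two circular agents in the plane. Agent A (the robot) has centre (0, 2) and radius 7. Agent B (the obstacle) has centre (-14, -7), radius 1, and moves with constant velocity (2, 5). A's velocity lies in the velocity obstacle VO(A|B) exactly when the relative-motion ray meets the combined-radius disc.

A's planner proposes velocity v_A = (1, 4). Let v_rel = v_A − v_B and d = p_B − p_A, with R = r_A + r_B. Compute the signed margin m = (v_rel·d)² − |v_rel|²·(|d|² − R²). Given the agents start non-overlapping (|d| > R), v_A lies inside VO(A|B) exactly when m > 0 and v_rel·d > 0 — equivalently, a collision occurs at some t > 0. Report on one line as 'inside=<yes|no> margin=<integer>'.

d = (-14, -9),  |d|² = 277;  R = 7+1 = 8,  c = 277−8² = 213
v_rel = (-1, -1),  |v_rel|² = 2;  v_rel·d = (-1)·(-14) + (-1)·(-9) = 23
2·t² − 46·t + 213 = 0  ⇒  m = 23² − 2·213 = 103
m = 103 > 0,  v_rel·d = 23 > 0  ⇒  inside

inside=yes margin=103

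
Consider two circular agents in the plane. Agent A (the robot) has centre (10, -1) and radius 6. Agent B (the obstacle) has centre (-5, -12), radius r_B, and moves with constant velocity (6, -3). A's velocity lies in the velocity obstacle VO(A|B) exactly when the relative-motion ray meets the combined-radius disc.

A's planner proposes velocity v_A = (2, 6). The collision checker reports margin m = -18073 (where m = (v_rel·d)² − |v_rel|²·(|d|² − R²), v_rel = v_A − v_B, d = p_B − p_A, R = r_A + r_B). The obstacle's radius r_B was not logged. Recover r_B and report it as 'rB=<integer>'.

m = -18073
d = (-15, -11);  v_rel = (-4, 9),  |v_rel|² = 97
v_rel×d = (-4)·(-11) − (9)·(-15) = 179
since m = R²·97 − 179²:  R² = (32041 + -18073) / 97 = 144
R = √144 = 12  ⇒  r_B = 12 − 6 = 6

rB=6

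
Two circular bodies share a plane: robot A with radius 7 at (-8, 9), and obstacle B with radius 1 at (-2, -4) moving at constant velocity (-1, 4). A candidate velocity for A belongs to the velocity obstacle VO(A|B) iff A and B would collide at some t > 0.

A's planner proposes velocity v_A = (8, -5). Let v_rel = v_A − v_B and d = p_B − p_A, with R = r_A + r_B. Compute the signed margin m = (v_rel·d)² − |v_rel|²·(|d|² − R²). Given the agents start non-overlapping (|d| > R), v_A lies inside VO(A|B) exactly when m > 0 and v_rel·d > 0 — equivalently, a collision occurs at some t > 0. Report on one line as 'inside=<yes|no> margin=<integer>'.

d = (6, -13),  |d|² = 205;  R = 7+1 = 8,  c = 205−8² = 141
v_rel = (9, -9),  |v_rel|² = 162;  v_rel·d = (9)·(6) + (-9)·(-13) = 171
162·t² − 342·t + 141 = 0  ⇒  m = 171² − 162·141 = 6399
m = 6399 > 0,  v_rel·d = 171 > 0  ⇒  inside

inside=yes margin=6399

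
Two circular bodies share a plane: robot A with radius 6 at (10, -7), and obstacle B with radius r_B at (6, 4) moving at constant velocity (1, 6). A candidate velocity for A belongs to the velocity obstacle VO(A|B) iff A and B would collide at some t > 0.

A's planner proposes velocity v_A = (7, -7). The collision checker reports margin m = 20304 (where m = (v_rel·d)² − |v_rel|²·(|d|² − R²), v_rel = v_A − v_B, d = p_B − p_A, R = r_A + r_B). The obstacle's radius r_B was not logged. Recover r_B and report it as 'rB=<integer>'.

m = 20304
d = (-4, 11);  v_rel = (6, -13),  |v_rel|² = 205
v_rel×d = (6)·(11) − (-13)·(-4) = 14
since m = R²·205 − 14²:  R² = (196 + 20304) / 205 = 100
R = √100 = 10  ⇒  r_B = 10 − 6 = 4

rB=4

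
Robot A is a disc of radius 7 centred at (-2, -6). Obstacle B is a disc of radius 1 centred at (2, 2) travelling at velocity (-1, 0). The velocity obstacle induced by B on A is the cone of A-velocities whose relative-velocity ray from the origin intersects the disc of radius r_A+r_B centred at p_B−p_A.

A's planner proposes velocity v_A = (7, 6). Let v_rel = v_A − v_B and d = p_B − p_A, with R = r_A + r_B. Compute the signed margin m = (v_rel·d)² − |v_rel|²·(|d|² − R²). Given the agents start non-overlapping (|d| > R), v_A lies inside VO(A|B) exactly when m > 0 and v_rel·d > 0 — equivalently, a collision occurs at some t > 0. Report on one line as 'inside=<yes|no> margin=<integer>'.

d = (4, 8),  |d|² = 80;  R = 7+1 = 8,  c = 80−8² = 16
v_rel = (8, 6),  |v_rel|² = 100;  v_rel·d = (8)·(4) + (6)·(8) = 80
100·t² − 160·t + 16 = 0  ⇒  m = 80² − 100·16 = 4800
m = 4800 > 0,  v_rel·d = 80 > 0  ⇒  inside

inside=yes margin=4800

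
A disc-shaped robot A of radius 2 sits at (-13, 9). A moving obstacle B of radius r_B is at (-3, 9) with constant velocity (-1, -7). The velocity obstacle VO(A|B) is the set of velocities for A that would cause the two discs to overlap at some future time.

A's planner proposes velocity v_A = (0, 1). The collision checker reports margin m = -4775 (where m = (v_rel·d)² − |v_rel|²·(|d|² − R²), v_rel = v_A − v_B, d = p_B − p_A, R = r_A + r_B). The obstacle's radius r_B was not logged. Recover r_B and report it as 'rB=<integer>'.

m = -4775
d = (10, 0);  v_rel = (1, 8),  |v_rel|² = 65
v_rel×d = (1)·(0) − (8)·(10) = -80
since m = R²·65 − (-80)²:  R² = (6400 + -4775) / 65 = 25
R = √25 = 5  ⇒  r_B = 5 − 2 = 3

rB=3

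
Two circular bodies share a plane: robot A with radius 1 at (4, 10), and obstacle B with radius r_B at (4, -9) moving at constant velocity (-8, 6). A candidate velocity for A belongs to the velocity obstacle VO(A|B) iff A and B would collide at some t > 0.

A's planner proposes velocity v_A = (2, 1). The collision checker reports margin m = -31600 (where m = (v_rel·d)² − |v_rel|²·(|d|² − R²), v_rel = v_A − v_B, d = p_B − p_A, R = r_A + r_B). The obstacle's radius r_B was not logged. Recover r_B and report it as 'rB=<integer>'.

m = -31600
d = (0, -19);  v_rel = (10, -5),  |v_rel|² = 125
v_rel×d = (10)·(-19) − (-5)·(0) = -190
since m = R²·125 − (-190)²:  R² = (36100 + -31600) / 125 = 36
R = √36 = 6  ⇒  r_B = 6 − 1 = 5

rB=5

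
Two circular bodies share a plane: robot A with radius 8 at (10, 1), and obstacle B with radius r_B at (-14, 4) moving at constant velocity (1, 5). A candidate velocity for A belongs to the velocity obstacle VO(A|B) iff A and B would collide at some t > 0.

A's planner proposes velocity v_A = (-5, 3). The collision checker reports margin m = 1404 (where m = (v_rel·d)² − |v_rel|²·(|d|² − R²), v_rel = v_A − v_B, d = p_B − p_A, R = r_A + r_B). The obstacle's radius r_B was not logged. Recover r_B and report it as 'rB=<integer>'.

m = 1404
d = (-24, 3);  v_rel = (-6, -2),  |v_rel|² = 40
v_rel×d = (-6)·(3) − (-2)·(-24) = -66
since m = R²·40 − (-66)²:  R² = (4356 + 1404) / 40 = 144
R = √144 = 12  ⇒  r_B = 12 − 8 = 4

rB=4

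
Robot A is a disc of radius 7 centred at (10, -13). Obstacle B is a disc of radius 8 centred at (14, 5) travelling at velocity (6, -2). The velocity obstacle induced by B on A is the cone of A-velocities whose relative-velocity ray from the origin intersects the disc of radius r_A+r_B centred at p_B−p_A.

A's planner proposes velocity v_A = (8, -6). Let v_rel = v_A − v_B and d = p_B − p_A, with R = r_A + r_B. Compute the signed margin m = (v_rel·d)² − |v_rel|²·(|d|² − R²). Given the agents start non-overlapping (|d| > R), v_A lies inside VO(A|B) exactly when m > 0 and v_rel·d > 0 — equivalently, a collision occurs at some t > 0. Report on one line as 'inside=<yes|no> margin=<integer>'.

d = (4, 18),  |d|² = 340;  R = 7+8 = 15,  c = 340−15² = 115
v_rel = (2, -4),  |v_rel|² = 20;  v_rel·d = (2)·(4) + (-4)·(18) = -64
20·t² + 128·t + 115 = 0  ⇒  m = (-64)² − 20·115 = 1796
m = 1796 > 0,  v_rel·d = -64 < 0  ⇒  outside

inside=no margin=1796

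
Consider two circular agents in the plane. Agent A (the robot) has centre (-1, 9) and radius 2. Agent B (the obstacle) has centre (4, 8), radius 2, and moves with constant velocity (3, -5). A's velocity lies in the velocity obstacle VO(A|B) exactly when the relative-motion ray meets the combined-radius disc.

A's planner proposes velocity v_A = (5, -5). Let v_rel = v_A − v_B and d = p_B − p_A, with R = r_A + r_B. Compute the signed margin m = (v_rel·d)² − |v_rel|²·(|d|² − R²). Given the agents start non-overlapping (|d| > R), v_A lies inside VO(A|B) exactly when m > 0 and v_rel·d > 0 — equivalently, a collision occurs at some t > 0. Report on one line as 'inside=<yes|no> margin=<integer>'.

d = (5, -1),  |d|² = 26;  R = 2+2 = 4,  c = 26−4² = 10
v_rel = (2, 0),  |v_rel|² = 4;  v_rel·d = (2)·(5) + (0)·(-1) = 10
4·t² − 20·t + 10 = 0  ⇒  m = 10² − 4·10 = 60
m = 60 > 0,  v_rel·d = 10 > 0  ⇒  inside

inside=yes margin=60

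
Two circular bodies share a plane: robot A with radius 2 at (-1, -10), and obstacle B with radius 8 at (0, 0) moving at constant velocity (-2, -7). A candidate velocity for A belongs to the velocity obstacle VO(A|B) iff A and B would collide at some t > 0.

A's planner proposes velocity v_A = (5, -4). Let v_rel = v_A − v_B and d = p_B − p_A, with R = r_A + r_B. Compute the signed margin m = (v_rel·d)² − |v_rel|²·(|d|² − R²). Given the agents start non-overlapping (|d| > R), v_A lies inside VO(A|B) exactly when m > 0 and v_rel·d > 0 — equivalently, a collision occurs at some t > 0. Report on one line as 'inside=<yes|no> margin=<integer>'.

d = (1, 10),  |d|² = 101;  R = 2+8 = 10,  c = 101−10² = 1
v_rel = (7, 3),  |v_rel|² = 58;  v_rel·d = (7)·(1) + (3)·(10) = 37
58·t² − 74·t + 1 = 0  ⇒  m = 37² − 58·1 = 1311
m = 1311 > 0,  v_rel·d = 37 > 0  ⇒  inside

inside=yes margin=1311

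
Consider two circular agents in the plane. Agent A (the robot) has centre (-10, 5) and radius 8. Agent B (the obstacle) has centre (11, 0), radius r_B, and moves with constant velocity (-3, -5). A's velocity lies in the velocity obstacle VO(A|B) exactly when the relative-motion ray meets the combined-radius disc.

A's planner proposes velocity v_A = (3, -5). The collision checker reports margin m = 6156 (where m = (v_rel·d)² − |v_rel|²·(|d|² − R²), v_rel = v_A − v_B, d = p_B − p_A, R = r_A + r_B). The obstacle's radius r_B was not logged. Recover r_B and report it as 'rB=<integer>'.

m = 6156
d = (21, -5);  v_rel = (6, 0),  |v_rel|² = 36
v_rel×d = (6)·(-5) − (0)·(21) = -30
since m = R²·36 − (-30)²:  R² = (900 + 6156) / 36 = 196
R = √196 = 14  ⇒  r_B = 14 − 8 = 6

rB=6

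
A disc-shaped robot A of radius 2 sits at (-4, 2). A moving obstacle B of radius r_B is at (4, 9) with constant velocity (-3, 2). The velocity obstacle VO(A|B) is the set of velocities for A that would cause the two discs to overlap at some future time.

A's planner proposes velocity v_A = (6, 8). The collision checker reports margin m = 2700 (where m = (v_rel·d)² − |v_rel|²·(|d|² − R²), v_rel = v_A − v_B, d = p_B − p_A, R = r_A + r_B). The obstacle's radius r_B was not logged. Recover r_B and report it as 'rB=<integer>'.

m = 2700
d = (8, 7);  v_rel = (9, 6),  |v_rel|² = 117
v_rel×d = (9)·(7) − (6)·(8) = 15
since m = R²·117 − 15²:  R² = (225 + 2700) / 117 = 25
R = √25 = 5  ⇒  r_B = 5 − 2 = 3

rB=3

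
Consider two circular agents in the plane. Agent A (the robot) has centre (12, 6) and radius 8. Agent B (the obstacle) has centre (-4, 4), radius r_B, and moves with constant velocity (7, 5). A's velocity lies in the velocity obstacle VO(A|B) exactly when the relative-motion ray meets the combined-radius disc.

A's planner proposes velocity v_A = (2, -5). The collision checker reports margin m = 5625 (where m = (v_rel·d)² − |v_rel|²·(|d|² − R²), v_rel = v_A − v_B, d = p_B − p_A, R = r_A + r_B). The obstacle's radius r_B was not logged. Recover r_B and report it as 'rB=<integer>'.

m = 5625
d = (-16, -2);  v_rel = (-5, -10),  |v_rel|² = 125
v_rel×d = (-5)·(-2) − (-10)·(-16) = -150
since m = R²·125 − (-150)²:  R² = (22500 + 5625) / 125 = 225
R = √225 = 15  ⇒  r_B = 15 − 8 = 7

rB=7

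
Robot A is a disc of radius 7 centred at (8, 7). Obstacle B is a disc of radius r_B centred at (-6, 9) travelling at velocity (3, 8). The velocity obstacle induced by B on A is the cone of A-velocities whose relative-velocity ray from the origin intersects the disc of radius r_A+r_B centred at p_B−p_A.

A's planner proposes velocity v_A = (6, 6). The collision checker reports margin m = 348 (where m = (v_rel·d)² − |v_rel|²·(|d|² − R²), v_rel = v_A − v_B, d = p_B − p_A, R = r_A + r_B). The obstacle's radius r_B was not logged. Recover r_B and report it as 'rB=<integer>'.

m = 348
d = (-14, 2);  v_rel = (3, -2),  |v_rel|² = 13
v_rel×d = (3)·(2) − (-2)·(-14) = -22
since m = R²·13 − (-22)²:  R² = (484 + 348) / 13 = 64
R = √64 = 8  ⇒  r_B = 8 − 7 = 1

rB=1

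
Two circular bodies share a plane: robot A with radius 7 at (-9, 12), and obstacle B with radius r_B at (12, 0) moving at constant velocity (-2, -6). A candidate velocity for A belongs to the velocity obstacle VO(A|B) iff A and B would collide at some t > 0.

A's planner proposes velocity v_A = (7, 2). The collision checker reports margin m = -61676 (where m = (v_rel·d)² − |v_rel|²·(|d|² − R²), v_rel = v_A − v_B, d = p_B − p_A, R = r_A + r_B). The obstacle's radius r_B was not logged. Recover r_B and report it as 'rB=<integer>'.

m = -61676
d = (21, -12);  v_rel = (9, 8),  |v_rel|² = 145
v_rel×d = (9)·(-12) − (8)·(21) = -276
since m = R²·145 − (-276)²:  R² = (76176 + -61676) / 145 = 100
R = √100 = 10  ⇒  r_B = 10 − 7 = 3

rB=3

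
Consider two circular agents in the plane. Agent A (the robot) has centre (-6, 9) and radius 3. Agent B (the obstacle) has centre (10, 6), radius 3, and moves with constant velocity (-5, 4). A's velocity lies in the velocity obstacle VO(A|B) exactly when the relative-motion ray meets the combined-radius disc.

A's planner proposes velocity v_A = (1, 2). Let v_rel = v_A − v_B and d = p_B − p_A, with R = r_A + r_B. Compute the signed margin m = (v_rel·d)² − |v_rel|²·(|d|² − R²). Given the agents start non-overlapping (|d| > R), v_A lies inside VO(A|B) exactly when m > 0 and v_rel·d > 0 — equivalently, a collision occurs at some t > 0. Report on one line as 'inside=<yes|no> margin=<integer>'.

d = (16, -3),  |d|² = 265;  R = 3+3 = 6,  c = 265−6² = 229
v_rel = (6, -2),  |v_rel|² = 40;  v_rel·d = (6)·(16) + (-2)·(-3) = 102
40·t² − 204·t + 229 = 0  ⇒  m = 102² − 40·229 = 1244
m = 1244 > 0,  v_rel·d = 102 > 0  ⇒  inside

inside=yes margin=1244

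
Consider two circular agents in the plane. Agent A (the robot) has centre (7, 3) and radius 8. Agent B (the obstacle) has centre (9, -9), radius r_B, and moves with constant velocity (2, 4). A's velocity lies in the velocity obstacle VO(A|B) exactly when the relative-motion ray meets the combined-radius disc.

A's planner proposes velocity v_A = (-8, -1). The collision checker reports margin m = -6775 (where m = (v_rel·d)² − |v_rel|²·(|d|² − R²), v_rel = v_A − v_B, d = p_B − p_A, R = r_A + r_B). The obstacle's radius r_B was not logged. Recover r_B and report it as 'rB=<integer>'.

m = -6775
d = (2, -12);  v_rel = (-10, -5),  |v_rel|² = 125
v_rel×d = (-10)·(-12) − (-5)·(2) = 130
since m = R²·125 − 130²:  R² = (16900 + -6775) / 125 = 81
R = √81 = 9  ⇒  r_B = 9 − 8 = 1

rB=1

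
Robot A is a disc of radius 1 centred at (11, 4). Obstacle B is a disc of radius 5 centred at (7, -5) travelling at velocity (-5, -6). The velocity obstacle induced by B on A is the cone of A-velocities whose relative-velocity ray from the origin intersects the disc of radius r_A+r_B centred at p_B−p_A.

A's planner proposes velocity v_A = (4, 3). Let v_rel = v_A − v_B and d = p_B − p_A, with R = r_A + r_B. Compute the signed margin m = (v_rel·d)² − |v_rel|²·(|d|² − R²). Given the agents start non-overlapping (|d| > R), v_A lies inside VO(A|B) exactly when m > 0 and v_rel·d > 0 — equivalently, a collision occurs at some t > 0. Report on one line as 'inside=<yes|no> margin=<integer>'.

d = (-4, -9),  |d|² = 97;  R = 1+5 = 6,  c = 97−6² = 61
v_rel = (9, 9),  |v_rel|² = 162;  v_rel·d = (9)·(-4) + (9)·(-9) = -117
162·t² + 234·t + 61 = 0  ⇒  m = (-117)² − 162·61 = 3807
m = 3807 > 0,  v_rel·d = -117 < 0  ⇒  outside

inside=no margin=3807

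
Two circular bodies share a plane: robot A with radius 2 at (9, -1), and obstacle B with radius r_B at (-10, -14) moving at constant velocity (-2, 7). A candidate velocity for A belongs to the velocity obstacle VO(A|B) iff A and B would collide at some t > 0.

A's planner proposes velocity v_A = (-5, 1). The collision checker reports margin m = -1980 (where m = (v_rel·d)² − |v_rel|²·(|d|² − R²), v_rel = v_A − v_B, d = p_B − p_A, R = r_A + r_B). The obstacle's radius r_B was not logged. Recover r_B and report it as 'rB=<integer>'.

m = -1980
d = (-19, -13);  v_rel = (-3, -6),  |v_rel|² = 45
v_rel×d = (-3)·(-13) − (-6)·(-19) = -75
since m = R²·45 − (-75)²:  R² = (5625 + -1980) / 45 = 81
R = √81 = 9  ⇒  r_B = 9 − 2 = 7

rB=7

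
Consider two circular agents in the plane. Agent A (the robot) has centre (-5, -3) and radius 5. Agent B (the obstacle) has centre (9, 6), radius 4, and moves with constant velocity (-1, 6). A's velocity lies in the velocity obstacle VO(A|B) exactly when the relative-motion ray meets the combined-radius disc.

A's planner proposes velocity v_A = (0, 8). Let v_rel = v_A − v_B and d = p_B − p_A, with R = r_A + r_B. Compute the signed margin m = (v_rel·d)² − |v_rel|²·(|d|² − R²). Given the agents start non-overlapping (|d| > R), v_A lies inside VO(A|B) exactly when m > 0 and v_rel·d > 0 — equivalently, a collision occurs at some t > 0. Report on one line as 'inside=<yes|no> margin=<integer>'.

d = (14, 9),  |d|² = 277;  R = 5+4 = 9,  c = 277−9² = 196
v_rel = (1, 2),  |v_rel|² = 5;  v_rel·d = (1)·(14) + (2)·(9) = 32
5·t² − 64·t + 196 = 0  ⇒  m = 32² − 5·196 = 44
m = 44 > 0,  v_rel·d = 32 > 0  ⇒  inside

inside=yes margin=44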